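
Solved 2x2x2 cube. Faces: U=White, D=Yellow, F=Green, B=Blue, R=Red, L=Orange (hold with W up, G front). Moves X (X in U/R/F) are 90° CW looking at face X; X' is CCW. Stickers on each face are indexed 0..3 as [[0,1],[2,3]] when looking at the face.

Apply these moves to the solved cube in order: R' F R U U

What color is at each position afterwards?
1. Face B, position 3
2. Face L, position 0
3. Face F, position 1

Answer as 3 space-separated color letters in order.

After move 1 (R'): R=RRRR U=WBWB F=GWGW D=YGYG B=YBYB
After move 2 (F): F=GGWW U=WBOO R=WRBR D=RRYG L=OYOG
After move 3 (R): R=BWRR U=WGOW F=GRWG D=RYYY B=OBBB
After move 4 (U): U=OWWG F=BWWG R=OBRR B=OYBB L=GROG
After move 5 (U): U=WOGW F=OBWG R=OYRR B=GRBB L=BWOG
Query 1: B[3] = B
Query 2: L[0] = B
Query 3: F[1] = B

Answer: B B B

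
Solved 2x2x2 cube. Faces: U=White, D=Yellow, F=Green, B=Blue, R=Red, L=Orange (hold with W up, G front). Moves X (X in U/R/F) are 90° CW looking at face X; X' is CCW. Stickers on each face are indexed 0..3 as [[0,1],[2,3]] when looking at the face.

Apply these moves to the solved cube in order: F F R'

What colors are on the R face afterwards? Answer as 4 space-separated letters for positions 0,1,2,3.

Answer: R R O O

Derivation:
After move 1 (F): F=GGGG U=WWOO R=WRWR D=RRYY L=OYOY
After move 2 (F): F=GGGG U=WWYY R=OROR D=WWYY L=OROR
After move 3 (R'): R=RROO U=WBYB F=GWGY D=WGYG B=YBWB
Query: R face = RROO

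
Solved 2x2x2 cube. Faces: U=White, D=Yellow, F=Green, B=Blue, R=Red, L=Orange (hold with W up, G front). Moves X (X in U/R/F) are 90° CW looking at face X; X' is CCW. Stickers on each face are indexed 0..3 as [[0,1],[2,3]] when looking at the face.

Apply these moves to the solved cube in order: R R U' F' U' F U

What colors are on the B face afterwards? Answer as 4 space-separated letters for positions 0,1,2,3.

After move 1 (R): R=RRRR U=WGWG F=GYGY D=YBYB B=WBWB
After move 2 (R): R=RRRR U=WYWY F=GBGB D=YWYW B=GBGB
After move 3 (U'): U=YYWW F=OOGB R=GBRR B=RRGB L=GBOO
After move 4 (F'): F=OBOG U=YYGR R=WBYR D=BOYW L=GWOW
After move 5 (U'): U=YRYG F=GWOG R=OBYR B=WBGB L=RROW
After move 6 (F): F=OGGW U=YRWR R=YBGR D=YOYW L=RBOO
After move 7 (U): U=WYRR F=YBGW R=WBGR B=RBGB L=OGOO
Query: B face = RBGB

Answer: R B G B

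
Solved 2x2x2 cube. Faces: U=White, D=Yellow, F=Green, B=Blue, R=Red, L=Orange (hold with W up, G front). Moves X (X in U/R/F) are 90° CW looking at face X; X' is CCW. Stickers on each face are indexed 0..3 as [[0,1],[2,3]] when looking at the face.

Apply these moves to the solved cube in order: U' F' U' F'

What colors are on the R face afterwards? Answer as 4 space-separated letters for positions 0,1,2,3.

After move 1 (U'): U=WWWW F=OOGG R=GGRR B=RRBB L=BBOO
After move 2 (F'): F=OGOG U=WWGR R=YGYR D=BOYY L=BWOW
After move 3 (U'): U=WRWG F=BWOG R=OGYR B=YGBB L=RROW
After move 4 (F'): F=WGBO U=WROY R=OGBR D=RWYY L=RGOW
Query: R face = OGBR

Answer: O G B R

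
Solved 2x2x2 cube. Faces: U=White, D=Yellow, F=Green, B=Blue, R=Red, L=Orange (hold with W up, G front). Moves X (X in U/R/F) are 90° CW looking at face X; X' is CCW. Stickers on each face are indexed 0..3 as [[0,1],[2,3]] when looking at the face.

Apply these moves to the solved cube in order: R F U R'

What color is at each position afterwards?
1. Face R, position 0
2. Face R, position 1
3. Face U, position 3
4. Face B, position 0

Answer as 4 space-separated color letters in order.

Answer: B R O B

Derivation:
After move 1 (R): R=RRRR U=WGWG F=GYGY D=YBYB B=WBWB
After move 2 (F): F=GGYY U=WGOO R=WRGR D=RRYB L=OYOB
After move 3 (U): U=OWOG F=WRYY R=WBGR B=OYWB L=GGOB
After move 4 (R'): R=BRWG U=OWOO F=WWYG D=RRYY B=BYRB
Query 1: R[0] = B
Query 2: R[1] = R
Query 3: U[3] = O
Query 4: B[0] = B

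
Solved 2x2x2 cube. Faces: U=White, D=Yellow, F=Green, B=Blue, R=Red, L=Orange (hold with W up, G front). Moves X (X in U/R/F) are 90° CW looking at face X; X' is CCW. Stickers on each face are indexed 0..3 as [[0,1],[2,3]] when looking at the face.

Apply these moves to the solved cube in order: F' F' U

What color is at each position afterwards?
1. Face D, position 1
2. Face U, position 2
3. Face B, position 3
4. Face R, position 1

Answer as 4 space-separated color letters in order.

After move 1 (F'): F=GGGG U=WWRR R=YRYR D=OOYY L=OWOW
After move 2 (F'): F=GGGG U=WWYY R=OROR D=WWYY L=OROR
After move 3 (U): U=YWYW F=ORGG R=BBOR B=ORBB L=GGOR
Query 1: D[1] = W
Query 2: U[2] = Y
Query 3: B[3] = B
Query 4: R[1] = B

Answer: W Y B B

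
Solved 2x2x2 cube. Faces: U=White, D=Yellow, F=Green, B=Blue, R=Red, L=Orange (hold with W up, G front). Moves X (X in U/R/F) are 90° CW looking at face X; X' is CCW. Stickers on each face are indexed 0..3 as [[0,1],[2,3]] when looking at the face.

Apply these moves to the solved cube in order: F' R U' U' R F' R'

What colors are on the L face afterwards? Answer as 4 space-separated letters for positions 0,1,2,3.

Answer: Y Y O G

Derivation:
After move 1 (F'): F=GGGG U=WWRR R=YRYR D=OOYY L=OWOW
After move 2 (R): R=YYRR U=WGRG F=GOGY D=OBYB B=RBWB
After move 3 (U'): U=GGWR F=OWGY R=GORR B=YYWB L=RBOW
After move 4 (U'): U=GRGW F=RBGY R=OWRR B=GOWB L=YYOW
After move 5 (R): R=RORW U=GBGY F=RBGB D=OWYG B=WORB
After move 6 (F'): F=BBRG U=GBRR R=WOOW D=YWYG L=YYOG
After move 7 (R'): R=OWWO U=GRRW F=BBRR D=YBYG B=GOWB
Query: L face = YYOG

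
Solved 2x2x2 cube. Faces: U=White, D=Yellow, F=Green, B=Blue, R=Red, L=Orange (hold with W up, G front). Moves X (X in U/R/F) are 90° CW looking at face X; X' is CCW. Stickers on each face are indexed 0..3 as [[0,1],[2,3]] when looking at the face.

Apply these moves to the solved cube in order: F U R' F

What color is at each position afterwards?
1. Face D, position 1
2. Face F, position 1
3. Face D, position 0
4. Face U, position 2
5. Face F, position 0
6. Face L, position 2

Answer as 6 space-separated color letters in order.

Answer: B W B Y G O

Derivation:
After move 1 (F): F=GGGG U=WWOO R=WRWR D=RRYY L=OYOY
After move 2 (U): U=OWOW F=WRGG R=BBWR B=OYBB L=GGOY
After move 3 (R'): R=BRBW U=OBOO F=WWGW D=RRYG B=YYRB
After move 4 (F): F=GWWW U=OBYG R=OROW D=BBYG L=GROR
Query 1: D[1] = B
Query 2: F[1] = W
Query 3: D[0] = B
Query 4: U[2] = Y
Query 5: F[0] = G
Query 6: L[2] = O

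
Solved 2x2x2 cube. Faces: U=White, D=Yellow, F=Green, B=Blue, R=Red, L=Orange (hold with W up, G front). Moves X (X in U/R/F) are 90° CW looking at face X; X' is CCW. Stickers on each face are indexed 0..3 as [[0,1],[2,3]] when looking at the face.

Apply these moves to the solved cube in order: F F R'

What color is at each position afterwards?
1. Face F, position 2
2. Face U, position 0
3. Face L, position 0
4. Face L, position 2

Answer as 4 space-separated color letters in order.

After move 1 (F): F=GGGG U=WWOO R=WRWR D=RRYY L=OYOY
After move 2 (F): F=GGGG U=WWYY R=OROR D=WWYY L=OROR
After move 3 (R'): R=RROO U=WBYB F=GWGY D=WGYG B=YBWB
Query 1: F[2] = G
Query 2: U[0] = W
Query 3: L[0] = O
Query 4: L[2] = O

Answer: G W O O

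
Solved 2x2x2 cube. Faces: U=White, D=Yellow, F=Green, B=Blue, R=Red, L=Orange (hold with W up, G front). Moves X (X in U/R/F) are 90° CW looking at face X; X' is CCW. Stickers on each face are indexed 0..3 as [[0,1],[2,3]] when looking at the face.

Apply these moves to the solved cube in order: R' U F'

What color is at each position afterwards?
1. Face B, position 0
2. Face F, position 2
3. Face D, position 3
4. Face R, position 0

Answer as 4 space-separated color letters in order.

Answer: O R G G

Derivation:
After move 1 (R'): R=RRRR U=WBWB F=GWGW D=YGYG B=YBYB
After move 2 (U): U=WWBB F=RRGW R=YBRR B=OOYB L=GWOO
After move 3 (F'): F=RWRG U=WWYR R=GBYR D=WOYG L=GBOB
Query 1: B[0] = O
Query 2: F[2] = R
Query 3: D[3] = G
Query 4: R[0] = G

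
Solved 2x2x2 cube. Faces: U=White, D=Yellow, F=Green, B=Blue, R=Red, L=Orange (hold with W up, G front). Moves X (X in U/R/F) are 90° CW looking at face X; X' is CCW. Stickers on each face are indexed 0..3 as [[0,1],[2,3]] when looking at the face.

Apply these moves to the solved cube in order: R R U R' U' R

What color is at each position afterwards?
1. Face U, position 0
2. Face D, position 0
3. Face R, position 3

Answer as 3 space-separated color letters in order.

After move 1 (R): R=RRRR U=WGWG F=GYGY D=YBYB B=WBWB
After move 2 (R): R=RRRR U=WYWY F=GBGB D=YWYW B=GBGB
After move 3 (U): U=WWYY F=RRGB R=GBRR B=OOGB L=GBOO
After move 4 (R'): R=BRGR U=WGYO F=RWGY D=YRYB B=WOWB
After move 5 (U'): U=GOWY F=GBGY R=RWGR B=BRWB L=WOOO
After move 6 (R): R=GRRW U=GBWY F=GRGB D=YWYB B=YROB
Query 1: U[0] = G
Query 2: D[0] = Y
Query 3: R[3] = W

Answer: G Y W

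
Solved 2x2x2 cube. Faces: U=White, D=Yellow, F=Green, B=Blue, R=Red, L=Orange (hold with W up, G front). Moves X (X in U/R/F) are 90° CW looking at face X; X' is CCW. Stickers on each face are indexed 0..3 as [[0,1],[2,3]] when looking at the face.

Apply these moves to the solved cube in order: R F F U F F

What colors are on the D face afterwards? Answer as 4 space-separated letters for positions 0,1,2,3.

Answer: G Y Y B

Derivation:
After move 1 (R): R=RRRR U=WGWG F=GYGY D=YBYB B=WBWB
After move 2 (F): F=GGYY U=WGOO R=WRGR D=RRYB L=OYOB
After move 3 (F): F=YGYG U=WGBY R=OROR D=GWYB L=OROR
After move 4 (U): U=BWYG F=ORYG R=WBOR B=ORWB L=YGOR
After move 5 (F): F=YOGR U=BWRG R=YBGR D=OWYB L=YGOW
After move 6 (F): F=GYRO U=BWWG R=RBGR D=GYYB L=YOOW
Query: D face = GYYB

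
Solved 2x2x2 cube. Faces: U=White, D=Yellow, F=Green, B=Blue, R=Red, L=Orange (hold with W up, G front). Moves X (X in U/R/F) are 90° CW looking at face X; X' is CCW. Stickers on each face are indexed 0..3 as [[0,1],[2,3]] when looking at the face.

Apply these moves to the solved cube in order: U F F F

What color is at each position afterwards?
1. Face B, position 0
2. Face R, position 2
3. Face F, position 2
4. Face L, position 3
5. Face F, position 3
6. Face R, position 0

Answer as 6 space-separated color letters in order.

After move 1 (U): U=WWWW F=RRGG R=BBRR B=OOBB L=GGOO
After move 2 (F): F=GRGR U=WWOG R=WBWR D=RBYY L=GYOY
After move 3 (F): F=GGRR U=WWYY R=OBGR D=WWYY L=GROB
After move 4 (F): F=RGRG U=WWBR R=YBYR D=GOYY L=GWOW
Query 1: B[0] = O
Query 2: R[2] = Y
Query 3: F[2] = R
Query 4: L[3] = W
Query 5: F[3] = G
Query 6: R[0] = Y

Answer: O Y R W G Y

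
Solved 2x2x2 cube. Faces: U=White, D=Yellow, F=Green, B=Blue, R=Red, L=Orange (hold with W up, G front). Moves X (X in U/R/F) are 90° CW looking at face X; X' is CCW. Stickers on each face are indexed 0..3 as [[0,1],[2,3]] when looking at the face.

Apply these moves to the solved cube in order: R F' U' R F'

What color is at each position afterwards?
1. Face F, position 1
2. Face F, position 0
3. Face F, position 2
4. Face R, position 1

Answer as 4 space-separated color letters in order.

Answer: B O O Y

Derivation:
After move 1 (R): R=RRRR U=WGWG F=GYGY D=YBYB B=WBWB
After move 2 (F'): F=YYGG U=WGRR R=BRYR D=OOYB L=OGOW
After move 3 (U'): U=GRWR F=OGGG R=YYYR B=BRWB L=WBOW
After move 4 (R): R=YYRY U=GGWG F=OOGB D=OWYB B=RRRB
After move 5 (F'): F=OBOG U=GGYR R=WYOY D=BWYB L=WGOW
Query 1: F[1] = B
Query 2: F[0] = O
Query 3: F[2] = O
Query 4: R[1] = Y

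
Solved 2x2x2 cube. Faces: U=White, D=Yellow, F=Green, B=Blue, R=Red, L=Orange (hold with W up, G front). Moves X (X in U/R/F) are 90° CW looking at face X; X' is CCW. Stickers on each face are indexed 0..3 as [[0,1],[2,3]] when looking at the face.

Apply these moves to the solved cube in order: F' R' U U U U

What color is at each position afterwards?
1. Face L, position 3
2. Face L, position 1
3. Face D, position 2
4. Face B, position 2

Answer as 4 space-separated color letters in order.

Answer: W W Y O

Derivation:
After move 1 (F'): F=GGGG U=WWRR R=YRYR D=OOYY L=OWOW
After move 2 (R'): R=RRYY U=WBRB F=GWGR D=OGYG B=YBOB
After move 3 (U): U=RWBB F=RRGR R=YBYY B=OWOB L=GWOW
After move 4 (U): U=BRBW F=YBGR R=OWYY B=GWOB L=RROW
After move 5 (U): U=BBWR F=OWGR R=GWYY B=RROB L=YBOW
After move 6 (U): U=WBRB F=GWGR R=RRYY B=YBOB L=OWOW
Query 1: L[3] = W
Query 2: L[1] = W
Query 3: D[2] = Y
Query 4: B[2] = O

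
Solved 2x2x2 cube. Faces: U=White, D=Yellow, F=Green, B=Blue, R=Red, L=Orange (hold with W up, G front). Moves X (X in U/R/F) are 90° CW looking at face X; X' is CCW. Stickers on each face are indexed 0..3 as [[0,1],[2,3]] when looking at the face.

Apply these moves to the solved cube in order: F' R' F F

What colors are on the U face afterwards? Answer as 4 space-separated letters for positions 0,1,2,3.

Answer: W B G O

Derivation:
After move 1 (F'): F=GGGG U=WWRR R=YRYR D=OOYY L=OWOW
After move 2 (R'): R=RRYY U=WBRB F=GWGR D=OGYG B=YBOB
After move 3 (F): F=GGRW U=WBWW R=RRBY D=YRYG L=OOOG
After move 4 (F): F=RGWG U=WBGO R=WRWY D=BRYG L=OYOR
Query: U face = WBGO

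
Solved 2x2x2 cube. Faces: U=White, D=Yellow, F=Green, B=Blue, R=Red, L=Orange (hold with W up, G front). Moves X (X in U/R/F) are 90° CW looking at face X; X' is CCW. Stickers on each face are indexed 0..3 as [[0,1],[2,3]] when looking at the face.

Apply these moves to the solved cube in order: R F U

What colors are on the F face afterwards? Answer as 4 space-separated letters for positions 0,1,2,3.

After move 1 (R): R=RRRR U=WGWG F=GYGY D=YBYB B=WBWB
After move 2 (F): F=GGYY U=WGOO R=WRGR D=RRYB L=OYOB
After move 3 (U): U=OWOG F=WRYY R=WBGR B=OYWB L=GGOB
Query: F face = WRYY

Answer: W R Y Y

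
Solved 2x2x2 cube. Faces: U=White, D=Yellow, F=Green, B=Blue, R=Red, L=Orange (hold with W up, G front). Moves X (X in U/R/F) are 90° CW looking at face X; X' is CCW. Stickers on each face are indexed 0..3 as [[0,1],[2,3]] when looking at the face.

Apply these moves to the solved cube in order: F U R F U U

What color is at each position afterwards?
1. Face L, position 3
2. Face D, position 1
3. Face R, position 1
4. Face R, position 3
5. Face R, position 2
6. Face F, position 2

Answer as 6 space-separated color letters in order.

After move 1 (F): F=GGGG U=WWOO R=WRWR D=RRYY L=OYOY
After move 2 (U): U=OWOW F=WRGG R=BBWR B=OYBB L=GGOY
After move 3 (R): R=WBRB U=OROG F=WRGY D=RBYO B=WYWB
After move 4 (F): F=GWYR U=ORYG R=OBGB D=RWYO L=GROB
After move 5 (U): U=YOGR F=OBYR R=WYGB B=GRWB L=GWOB
After move 6 (U): U=GYRO F=WYYR R=GRGB B=GWWB L=OBOB
Query 1: L[3] = B
Query 2: D[1] = W
Query 3: R[1] = R
Query 4: R[3] = B
Query 5: R[2] = G
Query 6: F[2] = Y

Answer: B W R B G Y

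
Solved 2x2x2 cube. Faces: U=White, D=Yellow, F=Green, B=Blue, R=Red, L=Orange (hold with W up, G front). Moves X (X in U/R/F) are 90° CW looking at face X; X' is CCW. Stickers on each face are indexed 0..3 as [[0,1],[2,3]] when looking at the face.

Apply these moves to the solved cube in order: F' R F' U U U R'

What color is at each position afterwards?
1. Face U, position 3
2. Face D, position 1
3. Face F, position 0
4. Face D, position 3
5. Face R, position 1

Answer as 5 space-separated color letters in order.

After move 1 (F'): F=GGGG U=WWRR R=YRYR D=OOYY L=OWOW
After move 2 (R): R=YYRR U=WGRG F=GOGY D=OBYB B=RBWB
After move 3 (F'): F=OYGG U=WGYR R=BYOR D=WWYB L=OGOR
After move 4 (U): U=YWRG F=BYGG R=RBOR B=OGWB L=OYOR
After move 5 (U): U=RYGW F=RBGG R=OGOR B=OYWB L=BYOR
After move 6 (U): U=GRWY F=OGGG R=OYOR B=BYWB L=RBOR
After move 7 (R'): R=YROO U=GWWB F=ORGY D=WGYG B=BYWB
Query 1: U[3] = B
Query 2: D[1] = G
Query 3: F[0] = O
Query 4: D[3] = G
Query 5: R[1] = R

Answer: B G O G R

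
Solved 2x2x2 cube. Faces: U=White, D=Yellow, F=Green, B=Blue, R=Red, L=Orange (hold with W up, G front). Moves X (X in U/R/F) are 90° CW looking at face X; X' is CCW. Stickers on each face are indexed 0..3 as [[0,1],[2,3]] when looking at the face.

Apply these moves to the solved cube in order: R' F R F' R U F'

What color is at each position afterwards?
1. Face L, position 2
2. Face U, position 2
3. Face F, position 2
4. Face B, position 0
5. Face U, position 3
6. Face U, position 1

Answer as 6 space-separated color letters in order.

Answer: O R R O R W

Derivation:
After move 1 (R'): R=RRRR U=WBWB F=GWGW D=YGYG B=YBYB
After move 2 (F): F=GGWW U=WBOO R=WRBR D=RRYG L=OYOG
After move 3 (R): R=BWRR U=WGOW F=GRWG D=RYYY B=OBBB
After move 4 (F'): F=RGGW U=WGBR R=YWRR D=YGYY L=OWOO
After move 5 (R): R=RYRW U=WGBW F=RGGY D=YBYO B=RBGB
After move 6 (U): U=BWWG F=RYGY R=RBRW B=OWGB L=RGOO
After move 7 (F'): F=YYRG U=BWRR R=BBYW D=GOYO L=RGOW
Query 1: L[2] = O
Query 2: U[2] = R
Query 3: F[2] = R
Query 4: B[0] = O
Query 5: U[3] = R
Query 6: U[1] = W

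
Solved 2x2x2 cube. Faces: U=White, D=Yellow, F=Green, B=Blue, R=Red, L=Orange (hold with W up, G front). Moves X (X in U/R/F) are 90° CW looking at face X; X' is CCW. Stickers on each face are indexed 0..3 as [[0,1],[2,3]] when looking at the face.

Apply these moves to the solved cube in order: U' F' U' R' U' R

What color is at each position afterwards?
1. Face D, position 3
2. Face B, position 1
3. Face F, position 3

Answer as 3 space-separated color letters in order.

Answer: G R G

Derivation:
After move 1 (U'): U=WWWW F=OOGG R=GGRR B=RRBB L=BBOO
After move 2 (F'): F=OGOG U=WWGR R=YGYR D=BOYY L=BWOW
After move 3 (U'): U=WRWG F=BWOG R=OGYR B=YGBB L=RROW
After move 4 (R'): R=GROY U=WBWY F=BROG D=BWYG B=YGOB
After move 5 (U'): U=BYWW F=RROG R=BROY B=GROB L=YGOW
After move 6 (R): R=OBYR U=BRWG F=RWOG D=BOYG B=WRYB
Query 1: D[3] = G
Query 2: B[1] = R
Query 3: F[3] = G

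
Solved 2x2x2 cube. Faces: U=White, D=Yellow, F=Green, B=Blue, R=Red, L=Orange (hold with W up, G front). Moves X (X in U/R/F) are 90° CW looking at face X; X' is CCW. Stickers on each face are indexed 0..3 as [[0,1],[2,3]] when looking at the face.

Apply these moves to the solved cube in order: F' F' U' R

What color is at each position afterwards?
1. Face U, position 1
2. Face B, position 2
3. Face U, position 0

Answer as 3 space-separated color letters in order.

After move 1 (F'): F=GGGG U=WWRR R=YRYR D=OOYY L=OWOW
After move 2 (F'): F=GGGG U=WWYY R=OROR D=WWYY L=OROR
After move 3 (U'): U=WYWY F=ORGG R=GGOR B=ORBB L=BBOR
After move 4 (R): R=OGRG U=WRWG F=OWGY D=WBYO B=YRYB
Query 1: U[1] = R
Query 2: B[2] = Y
Query 3: U[0] = W

Answer: R Y W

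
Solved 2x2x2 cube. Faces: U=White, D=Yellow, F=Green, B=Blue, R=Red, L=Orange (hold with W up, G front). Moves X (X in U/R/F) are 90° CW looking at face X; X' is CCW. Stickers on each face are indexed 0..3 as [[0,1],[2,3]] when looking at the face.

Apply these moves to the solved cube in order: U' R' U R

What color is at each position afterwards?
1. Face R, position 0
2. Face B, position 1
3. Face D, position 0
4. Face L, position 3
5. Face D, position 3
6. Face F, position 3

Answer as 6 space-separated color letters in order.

Answer: G B Y O B G

Derivation:
After move 1 (U'): U=WWWW F=OOGG R=GGRR B=RRBB L=BBOO
After move 2 (R'): R=GRGR U=WBWR F=OWGW D=YOYG B=YRYB
After move 3 (U): U=WWRB F=GRGW R=YRGR B=BBYB L=OWOO
After move 4 (R): R=GYRR U=WRRW F=GOGG D=YYYB B=BBWB
Query 1: R[0] = G
Query 2: B[1] = B
Query 3: D[0] = Y
Query 4: L[3] = O
Query 5: D[3] = B
Query 6: F[3] = G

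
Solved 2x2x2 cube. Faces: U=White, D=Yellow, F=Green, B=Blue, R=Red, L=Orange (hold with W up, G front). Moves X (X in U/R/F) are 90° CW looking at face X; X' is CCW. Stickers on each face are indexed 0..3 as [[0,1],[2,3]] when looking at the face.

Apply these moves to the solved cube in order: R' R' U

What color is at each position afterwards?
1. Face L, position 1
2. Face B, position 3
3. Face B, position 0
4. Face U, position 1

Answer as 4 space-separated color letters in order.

After move 1 (R'): R=RRRR U=WBWB F=GWGW D=YGYG B=YBYB
After move 2 (R'): R=RRRR U=WYWY F=GBGB D=YWYW B=GBGB
After move 3 (U): U=WWYY F=RRGB R=GBRR B=OOGB L=GBOO
Query 1: L[1] = B
Query 2: B[3] = B
Query 3: B[0] = O
Query 4: U[1] = W

Answer: B B O W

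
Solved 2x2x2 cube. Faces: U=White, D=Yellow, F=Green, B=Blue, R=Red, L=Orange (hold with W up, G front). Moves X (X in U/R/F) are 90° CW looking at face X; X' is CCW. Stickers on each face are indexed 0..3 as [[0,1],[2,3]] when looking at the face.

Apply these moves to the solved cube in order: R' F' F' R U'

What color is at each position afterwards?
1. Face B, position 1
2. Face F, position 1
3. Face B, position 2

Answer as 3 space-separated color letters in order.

After move 1 (R'): R=RRRR U=WBWB F=GWGW D=YGYG B=YBYB
After move 2 (F'): F=WWGG U=WBRR R=GRYR D=OOYG L=OBOW
After move 3 (F'): F=WGWG U=WBGY R=OROR D=BWYG L=OROR
After move 4 (R): R=OORR U=WGGG F=WWWG D=BYYY B=YBBB
After move 5 (U'): U=GGWG F=ORWG R=WWRR B=OOBB L=YBOR
Query 1: B[1] = O
Query 2: F[1] = R
Query 3: B[2] = B

Answer: O R B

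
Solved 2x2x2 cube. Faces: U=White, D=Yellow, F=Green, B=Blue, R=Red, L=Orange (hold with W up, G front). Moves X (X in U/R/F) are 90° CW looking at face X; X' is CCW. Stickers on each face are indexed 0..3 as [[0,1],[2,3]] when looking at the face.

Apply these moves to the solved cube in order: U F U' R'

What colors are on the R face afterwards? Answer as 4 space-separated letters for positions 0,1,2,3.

Answer: R R G W

Derivation:
After move 1 (U): U=WWWW F=RRGG R=BBRR B=OOBB L=GGOO
After move 2 (F): F=GRGR U=WWOG R=WBWR D=RBYY L=GYOY
After move 3 (U'): U=WGWO F=GYGR R=GRWR B=WBBB L=OOOY
After move 4 (R'): R=RRGW U=WBWW F=GGGO D=RYYR B=YBBB
Query: R face = RRGW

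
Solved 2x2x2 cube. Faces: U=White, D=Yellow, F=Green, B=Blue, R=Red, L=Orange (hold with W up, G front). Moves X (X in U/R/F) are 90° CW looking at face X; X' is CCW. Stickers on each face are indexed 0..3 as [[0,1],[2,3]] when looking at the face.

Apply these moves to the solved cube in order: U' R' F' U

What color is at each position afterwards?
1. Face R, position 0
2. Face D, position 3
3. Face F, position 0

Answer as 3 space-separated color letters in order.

After move 1 (U'): U=WWWW F=OOGG R=GGRR B=RRBB L=BBOO
After move 2 (R'): R=GRGR U=WBWR F=OWGW D=YOYG B=YRYB
After move 3 (F'): F=WWOG U=WBGG R=ORYR D=BOYG L=BROW
After move 4 (U): U=GWGB F=OROG R=YRYR B=BRYB L=WWOW
Query 1: R[0] = Y
Query 2: D[3] = G
Query 3: F[0] = O

Answer: Y G O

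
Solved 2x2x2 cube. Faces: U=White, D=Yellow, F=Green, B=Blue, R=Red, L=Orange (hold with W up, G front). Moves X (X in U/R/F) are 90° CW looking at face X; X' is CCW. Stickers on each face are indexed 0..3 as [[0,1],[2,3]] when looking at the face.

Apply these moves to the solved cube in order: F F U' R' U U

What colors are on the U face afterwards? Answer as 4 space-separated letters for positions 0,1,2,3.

After move 1 (F): F=GGGG U=WWOO R=WRWR D=RRYY L=OYOY
After move 2 (F): F=GGGG U=WWYY R=OROR D=WWYY L=OROR
After move 3 (U'): U=WYWY F=ORGG R=GGOR B=ORBB L=BBOR
After move 4 (R'): R=GRGO U=WBWO F=OYGY D=WRYG B=YRWB
After move 5 (U): U=WWOB F=GRGY R=YRGO B=BBWB L=OYOR
After move 6 (U): U=OWBW F=YRGY R=BBGO B=OYWB L=GROR
Query: U face = OWBW

Answer: O W B W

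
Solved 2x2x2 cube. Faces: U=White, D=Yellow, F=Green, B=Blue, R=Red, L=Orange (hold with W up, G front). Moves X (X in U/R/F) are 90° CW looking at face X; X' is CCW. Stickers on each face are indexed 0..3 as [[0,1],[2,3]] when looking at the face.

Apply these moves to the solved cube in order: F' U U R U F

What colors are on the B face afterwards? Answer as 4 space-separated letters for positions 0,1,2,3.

After move 1 (F'): F=GGGG U=WWRR R=YRYR D=OOYY L=OWOW
After move 2 (U): U=RWRW F=YRGG R=BBYR B=OWBB L=GGOW
After move 3 (U): U=RRWW F=BBGG R=OWYR B=GGBB L=YROW
After move 4 (R): R=YORW U=RBWG F=BOGY D=OBYG B=WGRB
After move 5 (U): U=WRGB F=YOGY R=WGRW B=YRRB L=BOOW
After move 6 (F): F=GYYO U=WRWO R=GGBW D=RWYG L=BOOB
Query: B face = YRRB

Answer: Y R R B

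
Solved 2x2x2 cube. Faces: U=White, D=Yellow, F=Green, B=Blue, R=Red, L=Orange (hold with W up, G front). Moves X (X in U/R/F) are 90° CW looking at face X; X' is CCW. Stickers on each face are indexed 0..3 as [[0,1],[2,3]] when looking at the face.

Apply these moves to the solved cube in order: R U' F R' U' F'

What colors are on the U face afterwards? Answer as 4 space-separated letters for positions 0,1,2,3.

Answer: W R G W

Derivation:
After move 1 (R): R=RRRR U=WGWG F=GYGY D=YBYB B=WBWB
After move 2 (U'): U=GGWW F=OOGY R=GYRR B=RRWB L=WBOO
After move 3 (F): F=GOYO U=GGOB R=WYWR D=RGYB L=WYOB
After move 4 (R'): R=YRWW U=GWOR F=GGYB D=ROYO B=BRGB
After move 5 (U'): U=WRGO F=WYYB R=GGWW B=YRGB L=BROB
After move 6 (F'): F=YBWY U=WRGW R=OGRW D=RBYO L=BOOG
Query: U face = WRGW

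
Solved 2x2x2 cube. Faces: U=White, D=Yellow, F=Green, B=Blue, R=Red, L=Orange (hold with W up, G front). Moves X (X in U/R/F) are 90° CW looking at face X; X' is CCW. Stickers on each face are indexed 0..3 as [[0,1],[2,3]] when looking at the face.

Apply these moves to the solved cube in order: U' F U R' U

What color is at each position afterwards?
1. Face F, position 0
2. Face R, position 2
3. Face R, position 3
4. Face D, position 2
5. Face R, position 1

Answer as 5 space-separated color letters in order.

Answer: R R W Y Y

Derivation:
After move 1 (U'): U=WWWW F=OOGG R=GGRR B=RRBB L=BBOO
After move 2 (F): F=GOGO U=WWOB R=WGWR D=RGYY L=BYOY
After move 3 (U): U=OWBW F=WGGO R=RRWR B=BYBB L=GOOY
After move 4 (R'): R=RRRW U=OBBB F=WWGW D=RGYO B=YYGB
After move 5 (U): U=BOBB F=RRGW R=YYRW B=GOGB L=WWOY
Query 1: F[0] = R
Query 2: R[2] = R
Query 3: R[3] = W
Query 4: D[2] = Y
Query 5: R[1] = Y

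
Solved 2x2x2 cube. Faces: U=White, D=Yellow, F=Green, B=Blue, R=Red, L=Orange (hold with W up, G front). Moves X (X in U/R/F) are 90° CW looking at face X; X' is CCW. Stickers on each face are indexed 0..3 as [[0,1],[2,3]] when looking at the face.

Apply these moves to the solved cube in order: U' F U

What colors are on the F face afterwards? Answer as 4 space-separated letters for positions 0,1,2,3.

Answer: W G G O

Derivation:
After move 1 (U'): U=WWWW F=OOGG R=GGRR B=RRBB L=BBOO
After move 2 (F): F=GOGO U=WWOB R=WGWR D=RGYY L=BYOY
After move 3 (U): U=OWBW F=WGGO R=RRWR B=BYBB L=GOOY
Query: F face = WGGO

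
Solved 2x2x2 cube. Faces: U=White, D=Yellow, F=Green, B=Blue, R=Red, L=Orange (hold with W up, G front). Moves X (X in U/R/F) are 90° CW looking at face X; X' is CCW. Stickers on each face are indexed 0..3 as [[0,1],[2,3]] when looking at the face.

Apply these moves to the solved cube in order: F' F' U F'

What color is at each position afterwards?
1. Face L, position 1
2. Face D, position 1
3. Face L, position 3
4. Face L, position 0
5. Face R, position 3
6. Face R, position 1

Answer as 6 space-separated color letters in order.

After move 1 (F'): F=GGGG U=WWRR R=YRYR D=OOYY L=OWOW
After move 2 (F'): F=GGGG U=WWYY R=OROR D=WWYY L=OROR
After move 3 (U): U=YWYW F=ORGG R=BBOR B=ORBB L=GGOR
After move 4 (F'): F=RGOG U=YWBO R=WBWR D=GRYY L=GWOY
Query 1: L[1] = W
Query 2: D[1] = R
Query 3: L[3] = Y
Query 4: L[0] = G
Query 5: R[3] = R
Query 6: R[1] = B

Answer: W R Y G R B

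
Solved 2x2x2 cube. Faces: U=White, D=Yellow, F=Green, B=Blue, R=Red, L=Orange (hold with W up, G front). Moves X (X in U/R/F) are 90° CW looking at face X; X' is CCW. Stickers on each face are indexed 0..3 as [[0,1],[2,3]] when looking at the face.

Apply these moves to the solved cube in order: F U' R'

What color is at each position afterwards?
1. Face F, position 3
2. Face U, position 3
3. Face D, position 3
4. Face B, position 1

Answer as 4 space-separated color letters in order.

Answer: O W G R

Derivation:
After move 1 (F): F=GGGG U=WWOO R=WRWR D=RRYY L=OYOY
After move 2 (U'): U=WOWO F=OYGG R=GGWR B=WRBB L=BBOY
After move 3 (R'): R=GRGW U=WBWW F=OOGO D=RYYG B=YRRB
Query 1: F[3] = O
Query 2: U[3] = W
Query 3: D[3] = G
Query 4: B[1] = R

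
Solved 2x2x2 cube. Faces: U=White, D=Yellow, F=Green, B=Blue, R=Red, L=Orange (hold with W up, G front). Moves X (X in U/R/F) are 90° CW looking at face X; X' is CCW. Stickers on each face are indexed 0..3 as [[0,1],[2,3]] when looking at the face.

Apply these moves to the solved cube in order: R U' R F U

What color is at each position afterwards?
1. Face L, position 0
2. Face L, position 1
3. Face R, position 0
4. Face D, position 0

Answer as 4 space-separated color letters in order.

After move 1 (R): R=RRRR U=WGWG F=GYGY D=YBYB B=WBWB
After move 2 (U'): U=GGWW F=OOGY R=GYRR B=RRWB L=WBOO
After move 3 (R): R=RGRY U=GOWY F=OBGB D=YWYR B=WRGB
After move 4 (F): F=GOBB U=GOOB R=WGYY D=RRYR L=WYOW
After move 5 (U): U=OGBO F=WGBB R=WRYY B=WYGB L=GOOW
Query 1: L[0] = G
Query 2: L[1] = O
Query 3: R[0] = W
Query 4: D[0] = R

Answer: G O W R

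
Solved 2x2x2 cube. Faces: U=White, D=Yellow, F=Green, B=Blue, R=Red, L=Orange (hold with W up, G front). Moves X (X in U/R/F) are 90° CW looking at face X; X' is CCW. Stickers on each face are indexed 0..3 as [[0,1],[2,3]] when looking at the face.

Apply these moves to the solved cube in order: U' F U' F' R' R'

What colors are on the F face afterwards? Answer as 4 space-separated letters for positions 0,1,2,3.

After move 1 (U'): U=WWWW F=OOGG R=GGRR B=RRBB L=BBOO
After move 2 (F): F=GOGO U=WWOB R=WGWR D=RGYY L=BYOY
After move 3 (U'): U=WBWO F=BYGO R=GOWR B=WGBB L=RROY
After move 4 (F'): F=YOBG U=WBGW R=GORR D=RYYY L=ROOW
After move 5 (R'): R=ORGR U=WBGW F=YBBW D=ROYG B=YGYB
After move 6 (R'): R=RROG U=WYGY F=YBBW D=RBYW B=GGOB
Query: F face = YBBW

Answer: Y B B W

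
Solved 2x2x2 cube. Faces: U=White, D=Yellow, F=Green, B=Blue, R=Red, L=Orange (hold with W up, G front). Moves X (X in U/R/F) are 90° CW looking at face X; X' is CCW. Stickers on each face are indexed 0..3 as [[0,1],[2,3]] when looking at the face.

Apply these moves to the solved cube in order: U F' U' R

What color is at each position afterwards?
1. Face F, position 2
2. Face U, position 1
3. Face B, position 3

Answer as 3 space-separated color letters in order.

Answer: R W B

Derivation:
After move 1 (U): U=WWWW F=RRGG R=BBRR B=OOBB L=GGOO
After move 2 (F'): F=RGRG U=WWBR R=YBYR D=GOYY L=GWOW
After move 3 (U'): U=WRWB F=GWRG R=RGYR B=YBBB L=OOOW
After move 4 (R): R=YRRG U=WWWG F=GORY D=GBYY B=BBRB
Query 1: F[2] = R
Query 2: U[1] = W
Query 3: B[3] = B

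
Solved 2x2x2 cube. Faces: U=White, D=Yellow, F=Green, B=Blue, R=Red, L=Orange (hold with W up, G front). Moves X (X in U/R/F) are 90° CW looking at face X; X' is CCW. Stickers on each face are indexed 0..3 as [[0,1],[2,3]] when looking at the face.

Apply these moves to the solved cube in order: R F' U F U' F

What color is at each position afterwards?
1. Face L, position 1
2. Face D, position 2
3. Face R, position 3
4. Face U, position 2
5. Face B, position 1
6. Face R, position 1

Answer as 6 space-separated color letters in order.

After move 1 (R): R=RRRR U=WGWG F=GYGY D=YBYB B=WBWB
After move 2 (F'): F=YYGG U=WGRR R=BRYR D=OOYB L=OGOW
After move 3 (U): U=RWRG F=BRGG R=WBYR B=OGWB L=YYOW
After move 4 (F): F=GBGR U=RWWY R=RBGR D=YWYB L=YOOO
After move 5 (U'): U=WYRW F=YOGR R=GBGR B=RBWB L=OGOO
After move 6 (F): F=GYRO U=WYOG R=RBWR D=GGYB L=OYOW
Query 1: L[1] = Y
Query 2: D[2] = Y
Query 3: R[3] = R
Query 4: U[2] = O
Query 5: B[1] = B
Query 6: R[1] = B

Answer: Y Y R O B B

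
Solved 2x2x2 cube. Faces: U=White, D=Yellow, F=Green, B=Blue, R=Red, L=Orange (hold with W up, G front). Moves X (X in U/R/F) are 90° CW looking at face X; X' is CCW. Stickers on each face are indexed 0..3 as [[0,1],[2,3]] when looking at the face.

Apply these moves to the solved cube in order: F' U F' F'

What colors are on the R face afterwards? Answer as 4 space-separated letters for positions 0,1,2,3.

Answer: W B G R

Derivation:
After move 1 (F'): F=GGGG U=WWRR R=YRYR D=OOYY L=OWOW
After move 2 (U): U=RWRW F=YRGG R=BBYR B=OWBB L=GGOW
After move 3 (F'): F=RGYG U=RWBY R=OBOR D=GWYY L=GWOR
After move 4 (F'): F=GGRY U=RWOO R=WBGR D=WRYY L=GYOB
Query: R face = WBGR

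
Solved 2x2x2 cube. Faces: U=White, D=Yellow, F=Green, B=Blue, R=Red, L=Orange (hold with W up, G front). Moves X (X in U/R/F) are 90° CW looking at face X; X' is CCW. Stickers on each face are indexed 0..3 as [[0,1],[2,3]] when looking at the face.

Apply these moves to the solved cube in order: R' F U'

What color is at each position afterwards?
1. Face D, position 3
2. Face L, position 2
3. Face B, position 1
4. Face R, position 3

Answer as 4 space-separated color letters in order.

After move 1 (R'): R=RRRR U=WBWB F=GWGW D=YGYG B=YBYB
After move 2 (F): F=GGWW U=WBOO R=WRBR D=RRYG L=OYOG
After move 3 (U'): U=BOWO F=OYWW R=GGBR B=WRYB L=YBOG
Query 1: D[3] = G
Query 2: L[2] = O
Query 3: B[1] = R
Query 4: R[3] = R

Answer: G O R R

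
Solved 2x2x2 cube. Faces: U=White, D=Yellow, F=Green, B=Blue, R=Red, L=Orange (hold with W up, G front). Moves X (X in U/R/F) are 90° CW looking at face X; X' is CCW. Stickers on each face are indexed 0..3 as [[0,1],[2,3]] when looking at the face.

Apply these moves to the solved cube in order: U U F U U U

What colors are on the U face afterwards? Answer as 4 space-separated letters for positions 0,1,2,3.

Answer: W R W O

Derivation:
After move 1 (U): U=WWWW F=RRGG R=BBRR B=OOBB L=GGOO
After move 2 (U): U=WWWW F=BBGG R=OORR B=GGBB L=RROO
After move 3 (F): F=GBGB U=WWOR R=WOWR D=ROYY L=RYOY
After move 4 (U): U=OWRW F=WOGB R=GGWR B=RYBB L=GBOY
After move 5 (U): U=ROWW F=GGGB R=RYWR B=GBBB L=WOOY
After move 6 (U): U=WRWO F=RYGB R=GBWR B=WOBB L=GGOY
Query: U face = WRWO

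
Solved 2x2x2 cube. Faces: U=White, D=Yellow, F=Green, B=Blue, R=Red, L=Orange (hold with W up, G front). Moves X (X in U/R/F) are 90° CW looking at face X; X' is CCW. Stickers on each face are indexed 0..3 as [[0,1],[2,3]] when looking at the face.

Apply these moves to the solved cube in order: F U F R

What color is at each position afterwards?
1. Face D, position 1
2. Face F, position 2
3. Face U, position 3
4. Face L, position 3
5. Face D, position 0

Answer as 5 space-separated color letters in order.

Answer: B G R R W

Derivation:
After move 1 (F): F=GGGG U=WWOO R=WRWR D=RRYY L=OYOY
After move 2 (U): U=OWOW F=WRGG R=BBWR B=OYBB L=GGOY
After move 3 (F): F=GWGR U=OWYG R=OBWR D=WBYY L=GROR
After move 4 (R): R=WORB U=OWYR F=GBGY D=WBYO B=GYWB
Query 1: D[1] = B
Query 2: F[2] = G
Query 3: U[3] = R
Query 4: L[3] = R
Query 5: D[0] = W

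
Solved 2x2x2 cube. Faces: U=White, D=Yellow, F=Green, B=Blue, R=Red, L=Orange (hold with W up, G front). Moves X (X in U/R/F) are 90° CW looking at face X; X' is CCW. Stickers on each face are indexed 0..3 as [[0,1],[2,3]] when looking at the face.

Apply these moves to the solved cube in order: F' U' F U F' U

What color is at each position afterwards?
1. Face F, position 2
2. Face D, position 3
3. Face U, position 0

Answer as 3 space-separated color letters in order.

Answer: W Y Y

Derivation:
After move 1 (F'): F=GGGG U=WWRR R=YRYR D=OOYY L=OWOW
After move 2 (U'): U=WRWR F=OWGG R=GGYR B=YRBB L=BBOW
After move 3 (F): F=GOGW U=WRWB R=WGRR D=YGYY L=BOOO
After move 4 (U): U=WWBR F=WGGW R=YRRR B=BOBB L=GOOO
After move 5 (F'): F=GWWG U=WWYR R=GRYR D=OOYY L=GROB
After move 6 (U): U=YWRW F=GRWG R=BOYR B=GRBB L=GWOB
Query 1: F[2] = W
Query 2: D[3] = Y
Query 3: U[0] = Y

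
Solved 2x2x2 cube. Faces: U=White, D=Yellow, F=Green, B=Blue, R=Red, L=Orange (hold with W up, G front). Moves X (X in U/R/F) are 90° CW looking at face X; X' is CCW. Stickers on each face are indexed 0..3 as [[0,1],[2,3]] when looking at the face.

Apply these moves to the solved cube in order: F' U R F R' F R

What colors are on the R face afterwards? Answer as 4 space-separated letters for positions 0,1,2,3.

Answer: W W G B

Derivation:
After move 1 (F'): F=GGGG U=WWRR R=YRYR D=OOYY L=OWOW
After move 2 (U): U=RWRW F=YRGG R=BBYR B=OWBB L=GGOW
After move 3 (R): R=YBRB U=RRRG F=YOGY D=OBYO B=WWWB
After move 4 (F): F=GYYO U=RRWG R=RBGB D=RYYO L=GOOB
After move 5 (R'): R=BBRG U=RWWW F=GRYG D=RYYO B=OWYB
After move 6 (F): F=YGGR U=RWBO R=WBWG D=RBYO L=GROY
After move 7 (R): R=WWGB U=RGBR F=YBGO D=RYYO B=OWWB
Query: R face = WWGB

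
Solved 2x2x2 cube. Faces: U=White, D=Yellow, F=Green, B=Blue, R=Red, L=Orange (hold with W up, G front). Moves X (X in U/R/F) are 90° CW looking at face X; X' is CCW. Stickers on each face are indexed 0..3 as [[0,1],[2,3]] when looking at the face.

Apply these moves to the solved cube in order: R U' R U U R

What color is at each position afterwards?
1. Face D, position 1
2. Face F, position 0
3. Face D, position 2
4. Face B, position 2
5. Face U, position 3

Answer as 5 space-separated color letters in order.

Answer: G W Y W B

Derivation:
After move 1 (R): R=RRRR U=WGWG F=GYGY D=YBYB B=WBWB
After move 2 (U'): U=GGWW F=OOGY R=GYRR B=RRWB L=WBOO
After move 3 (R): R=RGRY U=GOWY F=OBGB D=YWYR B=WRGB
After move 4 (U): U=WGYO F=RGGB R=WRRY B=WBGB L=OBOO
After move 5 (U): U=YWOG F=WRGB R=WBRY B=OBGB L=RGOO
After move 6 (R): R=RWYB U=YROB F=WWGR D=YGYO B=GBWB
Query 1: D[1] = G
Query 2: F[0] = W
Query 3: D[2] = Y
Query 4: B[2] = W
Query 5: U[3] = B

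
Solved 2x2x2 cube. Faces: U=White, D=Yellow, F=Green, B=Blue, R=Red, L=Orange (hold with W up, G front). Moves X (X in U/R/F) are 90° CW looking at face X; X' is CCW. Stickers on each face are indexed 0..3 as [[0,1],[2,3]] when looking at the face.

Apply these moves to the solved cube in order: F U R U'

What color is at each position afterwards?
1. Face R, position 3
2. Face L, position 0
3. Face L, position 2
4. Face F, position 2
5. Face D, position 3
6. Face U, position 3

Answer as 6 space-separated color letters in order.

After move 1 (F): F=GGGG U=WWOO R=WRWR D=RRYY L=OYOY
After move 2 (U): U=OWOW F=WRGG R=BBWR B=OYBB L=GGOY
After move 3 (R): R=WBRB U=OROG F=WRGY D=RBYO B=WYWB
After move 4 (U'): U=RGOO F=GGGY R=WRRB B=WBWB L=WYOY
Query 1: R[3] = B
Query 2: L[0] = W
Query 3: L[2] = O
Query 4: F[2] = G
Query 5: D[3] = O
Query 6: U[3] = O

Answer: B W O G O O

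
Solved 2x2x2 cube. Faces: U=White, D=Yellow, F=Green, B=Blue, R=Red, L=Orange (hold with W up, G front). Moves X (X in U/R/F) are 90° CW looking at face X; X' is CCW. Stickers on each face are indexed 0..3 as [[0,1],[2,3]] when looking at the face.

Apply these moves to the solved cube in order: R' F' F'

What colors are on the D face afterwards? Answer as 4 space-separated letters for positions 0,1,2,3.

Answer: B W Y G

Derivation:
After move 1 (R'): R=RRRR U=WBWB F=GWGW D=YGYG B=YBYB
After move 2 (F'): F=WWGG U=WBRR R=GRYR D=OOYG L=OBOW
After move 3 (F'): F=WGWG U=WBGY R=OROR D=BWYG L=OROR
Query: D face = BWYG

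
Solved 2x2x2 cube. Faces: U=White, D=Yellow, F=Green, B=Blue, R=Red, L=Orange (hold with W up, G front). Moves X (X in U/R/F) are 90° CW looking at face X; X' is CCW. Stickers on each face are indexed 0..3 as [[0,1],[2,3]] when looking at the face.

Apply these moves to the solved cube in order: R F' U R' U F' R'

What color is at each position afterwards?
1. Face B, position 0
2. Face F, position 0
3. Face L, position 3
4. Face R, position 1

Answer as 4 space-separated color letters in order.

Answer: G R O Y

Derivation:
After move 1 (R): R=RRRR U=WGWG F=GYGY D=YBYB B=WBWB
After move 2 (F'): F=YYGG U=WGRR R=BRYR D=OOYB L=OGOW
After move 3 (U): U=RWRG F=BRGG R=WBYR B=OGWB L=YYOW
After move 4 (R'): R=BRWY U=RWRO F=BWGG D=ORYG B=BGOB
After move 5 (U): U=RROW F=BRGG R=BGWY B=YYOB L=BWOW
After move 6 (F'): F=RGBG U=RRBW R=RGOY D=WWYG L=BWOO
After move 7 (R'): R=GYRO U=ROBY F=RRBW D=WGYG B=GYWB
Query 1: B[0] = G
Query 2: F[0] = R
Query 3: L[3] = O
Query 4: R[1] = Y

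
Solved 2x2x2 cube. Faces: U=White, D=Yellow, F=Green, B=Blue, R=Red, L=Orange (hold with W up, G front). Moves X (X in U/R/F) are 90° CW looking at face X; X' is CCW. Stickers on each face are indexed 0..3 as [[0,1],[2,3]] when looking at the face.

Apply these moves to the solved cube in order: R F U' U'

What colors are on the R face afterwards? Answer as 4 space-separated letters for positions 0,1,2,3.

After move 1 (R): R=RRRR U=WGWG F=GYGY D=YBYB B=WBWB
After move 2 (F): F=GGYY U=WGOO R=WRGR D=RRYB L=OYOB
After move 3 (U'): U=GOWO F=OYYY R=GGGR B=WRWB L=WBOB
After move 4 (U'): U=OOGW F=WBYY R=OYGR B=GGWB L=WROB
Query: R face = OYGR

Answer: O Y G R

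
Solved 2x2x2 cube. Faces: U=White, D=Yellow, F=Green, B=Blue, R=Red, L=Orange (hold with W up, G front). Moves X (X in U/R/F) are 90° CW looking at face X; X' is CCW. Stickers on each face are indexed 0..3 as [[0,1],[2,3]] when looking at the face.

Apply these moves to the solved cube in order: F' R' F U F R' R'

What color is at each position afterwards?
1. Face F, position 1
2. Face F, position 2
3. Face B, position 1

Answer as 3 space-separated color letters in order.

After move 1 (F'): F=GGGG U=WWRR R=YRYR D=OOYY L=OWOW
After move 2 (R'): R=RRYY U=WBRB F=GWGR D=OGYG B=YBOB
After move 3 (F): F=GGRW U=WBWW R=RRBY D=YRYG L=OOOG
After move 4 (U): U=WWWB F=RRRW R=YBBY B=OOOB L=GGOG
After move 5 (F): F=RRWR U=WWGG R=WBBY D=BYYG L=GYOR
After move 6 (R'): R=BYWB U=WOGO F=RWWG D=BRYR B=GOYB
After move 7 (R'): R=YBBW U=WYGG F=ROWO D=BWYG B=RORB
Query 1: F[1] = O
Query 2: F[2] = W
Query 3: B[1] = O

Answer: O W O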